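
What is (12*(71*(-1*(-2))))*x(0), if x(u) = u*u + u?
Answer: 0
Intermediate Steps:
x(u) = u + u**2 (x(u) = u**2 + u = u + u**2)
(12*(71*(-1*(-2))))*x(0) = (12*(71*(-1*(-2))))*(0*(1 + 0)) = (12*(71*2))*(0*1) = (12*142)*0 = 1704*0 = 0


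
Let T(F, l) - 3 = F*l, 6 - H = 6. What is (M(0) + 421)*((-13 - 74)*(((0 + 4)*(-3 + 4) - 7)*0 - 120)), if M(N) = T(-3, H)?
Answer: 4426560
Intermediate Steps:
H = 0 (H = 6 - 1*6 = 6 - 6 = 0)
T(F, l) = 3 + F*l
M(N) = 3 (M(N) = 3 - 3*0 = 3 + 0 = 3)
(M(0) + 421)*((-13 - 74)*(((0 + 4)*(-3 + 4) - 7)*0 - 120)) = (3 + 421)*((-13 - 74)*(((0 + 4)*(-3 + 4) - 7)*0 - 120)) = 424*(-87*((4*1 - 7)*0 - 120)) = 424*(-87*((4 - 7)*0 - 120)) = 424*(-87*(-3*0 - 120)) = 424*(-87*(0 - 120)) = 424*(-87*(-120)) = 424*10440 = 4426560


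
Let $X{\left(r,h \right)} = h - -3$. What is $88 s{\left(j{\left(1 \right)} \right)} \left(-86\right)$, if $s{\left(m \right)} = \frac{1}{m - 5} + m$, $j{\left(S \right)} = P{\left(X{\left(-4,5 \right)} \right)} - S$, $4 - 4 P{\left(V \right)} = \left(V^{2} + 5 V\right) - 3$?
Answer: $\frac{2104764}{11} \approx 1.9134 \cdot 10^{5}$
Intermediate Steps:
$X{\left(r,h \right)} = 3 + h$ ($X{\left(r,h \right)} = h + 3 = 3 + h$)
$P{\left(V \right)} = \frac{7}{4} - \frac{5 V}{4} - \frac{V^{2}}{4}$ ($P{\left(V \right)} = 1 - \frac{\left(V^{2} + 5 V\right) - 3}{4} = 1 - \frac{-3 + V^{2} + 5 V}{4} = 1 - \left(- \frac{3}{4} + \frac{V^{2}}{4} + \frac{5 V}{4}\right) = \frac{7}{4} - \frac{5 V}{4} - \frac{V^{2}}{4}$)
$j{\left(S \right)} = - \frac{97}{4} - S$ ($j{\left(S \right)} = \left(\frac{7}{4} - \frac{5 \left(3 + 5\right)}{4} - \frac{\left(3 + 5\right)^{2}}{4}\right) - S = \left(\frac{7}{4} - 10 - \frac{8^{2}}{4}\right) - S = \left(\frac{7}{4} - 10 - 16\right) - S = - \frac{97}{4} - S$)
$s{\left(m \right)} = m + \frac{1}{-5 + m}$ ($s{\left(m \right)} = \frac{1}{-5 + m} + m = m + \frac{1}{-5 + m}$)
$88 s{\left(j{\left(1 \right)} \right)} \left(-86\right) = 88 \frac{1 + \left(- \frac{97}{4} - 1\right)^{2} - 5 \left(- \frac{97}{4} - 1\right)}{-5 - \frac{101}{4}} \left(-86\right) = 88 \frac{1 + \left(- \frac{101}{4}\right)^{2} - - \frac{505}{4}}{-5 - \frac{101}{4}} \left(-86\right) = 88 \frac{1 + \frac{10201}{16} + \frac{505}{4}}{- \frac{121}{4}} \left(-86\right) = 88 \left(\left(- \frac{4}{121}\right) \frac{12237}{16}\right) \left(-86\right) = 88 \left(- \frac{12237}{484}\right) \left(-86\right) = \left(- \frac{24474}{11}\right) \left(-86\right) = \frac{2104764}{11}$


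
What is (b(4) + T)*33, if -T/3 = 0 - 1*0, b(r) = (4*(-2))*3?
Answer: -792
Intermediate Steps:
b(r) = -24 (b(r) = -8*3 = -24)
T = 0 (T = -3*(0 - 1*0) = -3*(0 + 0) = -3*0 = 0)
(b(4) + T)*33 = (-24 + 0)*33 = -24*33 = -792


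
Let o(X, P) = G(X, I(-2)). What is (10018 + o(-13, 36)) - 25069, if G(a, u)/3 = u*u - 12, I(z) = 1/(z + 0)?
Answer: -60345/4 ≈ -15086.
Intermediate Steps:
I(z) = 1/z
G(a, u) = -36 + 3*u² (G(a, u) = 3*(u*u - 12) = 3*(u² - 12) = 3*(-12 + u²) = -36 + 3*u²)
o(X, P) = -141/4 (o(X, P) = -36 + 3*(1/(-2))² = -36 + 3*(-½)² = -36 + 3*(¼) = -36 + ¾ = -141/4)
(10018 + o(-13, 36)) - 25069 = (10018 - 141/4) - 25069 = 39931/4 - 25069 = -60345/4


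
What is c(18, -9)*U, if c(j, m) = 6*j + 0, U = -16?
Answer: -1728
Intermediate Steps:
c(j, m) = 6*j
c(18, -9)*U = (6*18)*(-16) = 108*(-16) = -1728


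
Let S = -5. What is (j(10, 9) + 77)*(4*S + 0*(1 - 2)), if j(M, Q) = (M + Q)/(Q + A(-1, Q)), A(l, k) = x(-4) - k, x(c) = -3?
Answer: -4240/3 ≈ -1413.3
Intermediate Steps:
A(l, k) = -3 - k
j(M, Q) = -M/3 - Q/3 (j(M, Q) = (M + Q)/(Q + (-3 - Q)) = (M + Q)/(-3) = (M + Q)*(-1/3) = -M/3 - Q/3)
(j(10, 9) + 77)*(4*S + 0*(1 - 2)) = ((-1/3*10 - 1/3*9) + 77)*(4*(-5) + 0*(1 - 2)) = ((-10/3 - 3) + 77)*(-20 + 0*(-1)) = (-19/3 + 77)*(-20 + 0) = (212/3)*(-20) = -4240/3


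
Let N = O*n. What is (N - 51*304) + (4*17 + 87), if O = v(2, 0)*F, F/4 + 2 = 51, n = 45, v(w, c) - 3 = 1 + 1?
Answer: 28751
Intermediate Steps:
v(w, c) = 5 (v(w, c) = 3 + (1 + 1) = 3 + 2 = 5)
F = 196 (F = -8 + 4*51 = -8 + 204 = 196)
O = 980 (O = 5*196 = 980)
N = 44100 (N = 980*45 = 44100)
(N - 51*304) + (4*17 + 87) = (44100 - 51*304) + (4*17 + 87) = (44100 - 15504) + (68 + 87) = 28596 + 155 = 28751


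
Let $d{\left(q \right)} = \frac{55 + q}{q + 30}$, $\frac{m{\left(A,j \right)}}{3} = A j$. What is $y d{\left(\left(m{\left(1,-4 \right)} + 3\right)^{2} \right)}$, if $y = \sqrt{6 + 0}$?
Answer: $\frac{136 \sqrt{6}}{111} \approx 3.0012$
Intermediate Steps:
$m{\left(A,j \right)} = 3 A j$
$d{\left(q \right)} = \frac{55 + q}{30 + q}$
$y = \sqrt{6} \approx 2.4495$
$y d{\left(\left(m{\left(1,-4 \right)} + 3\right)^{2} \right)} = \sqrt{6} \frac{55 + \left(3 \cdot 1 \left(-4\right) + 3\right)^{2}}{30 + \left(3 \cdot 1 \left(-4\right) + 3\right)^{2}} = \sqrt{6} \frac{55 + \left(-12 + 3\right)^{2}}{30 + \left(-12 + 3\right)^{2}} = \sqrt{6} \frac{55 + \left(-9\right)^{2}}{30 + \left(-9\right)^{2}} = \sqrt{6} \frac{55 + 81}{30 + 81} = \sqrt{6} \cdot \frac{1}{111} \cdot 136 = \sqrt{6} \cdot \frac{136}{111} = \frac{136 \sqrt{6}}{111}$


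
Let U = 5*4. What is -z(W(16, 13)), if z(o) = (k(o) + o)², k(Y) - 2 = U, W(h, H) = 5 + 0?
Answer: -729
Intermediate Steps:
U = 20
W(h, H) = 5
k(Y) = 22 (k(Y) = 2 + 20 = 22)
z(o) = (22 + o)²
-z(W(16, 13)) = -(22 + 5)² = -1*27² = -1*729 = -729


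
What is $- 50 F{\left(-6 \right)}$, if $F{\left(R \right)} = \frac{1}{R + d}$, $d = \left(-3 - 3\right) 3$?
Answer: $\frac{25}{12} \approx 2.0833$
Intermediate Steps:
$d = -18$ ($d = \left(-6\right) 3 = -18$)
$F{\left(R \right)} = \frac{1}{-18 + R}$ ($F{\left(R \right)} = \frac{1}{R - 18} = \frac{1}{-18 + R}$)
$- 50 F{\left(-6 \right)} = - \frac{50}{-18 - 6} = - \frac{50}{-24} = \left(-50\right) \left(- \frac{1}{24}\right) = \frac{25}{12}$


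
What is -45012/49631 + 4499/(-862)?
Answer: -8454523/1380062 ≈ -6.1262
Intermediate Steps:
-45012/49631 + 4499/(-862) = -45012*1/49631 + 4499*(-1/862) = -1452/1601 - 4499/862 = -8454523/1380062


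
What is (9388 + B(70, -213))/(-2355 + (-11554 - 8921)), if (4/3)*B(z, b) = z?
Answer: -18881/45660 ≈ -0.41351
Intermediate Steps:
B(z, b) = 3*z/4
(9388 + B(70, -213))/(-2355 + (-11554 - 8921)) = (9388 + (¾)*70)/(-2355 + (-11554 - 8921)) = (9388 + 105/2)/(-2355 - 20475) = (18881/2)/(-22830) = (18881/2)*(-1/22830) = -18881/45660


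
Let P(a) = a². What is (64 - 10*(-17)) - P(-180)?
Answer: -32166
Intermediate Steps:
(64 - 10*(-17)) - P(-180) = (64 - 10*(-17)) - 1*(-180)² = (64 + 170) - 1*32400 = 234 - 32400 = -32166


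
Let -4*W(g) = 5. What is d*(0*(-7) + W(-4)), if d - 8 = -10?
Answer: 5/2 ≈ 2.5000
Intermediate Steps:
d = -2 (d = 8 - 10 = -2)
W(g) = -5/4 (W(g) = -¼*5 = -5/4)
d*(0*(-7) + W(-4)) = -2*(0*(-7) - 5/4) = -2*(0 - 5/4) = -2*(-5/4) = 5/2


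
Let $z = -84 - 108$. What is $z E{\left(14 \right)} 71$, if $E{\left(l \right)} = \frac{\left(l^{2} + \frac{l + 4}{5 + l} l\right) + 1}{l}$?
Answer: $- \frac{27229920}{133} \approx -2.0474 \cdot 10^{5}$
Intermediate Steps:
$z = -192$ ($z = -84 - 108 = -192$)
$E{\left(l \right)} = \frac{1 + l^{2} + \frac{l \left(4 + l\right)}{5 + l}}{l}$ ($E{\left(l \right)} = \frac{\left(l^{2} + \frac{4 + l}{5 + l} l\right) + 1}{l} = \frac{\left(l^{2} + \frac{l \left(4 + l\right)}{5 + l}\right) + 1}{l} = \frac{1 + l^{2} + \frac{l \left(4 + l\right)}{5 + l}}{l}$)
$z E{\left(14 \right)} 71 = - 192 \frac{5 + 14^{3} + 5 \cdot 14 + 6 \cdot 14^{2}}{14 \left(5 + 14\right)} 71 = - 192 \frac{5 + 2744 + 70 + 6 \cdot 196}{14 \cdot 19} \cdot 71 = - 192 \cdot \frac{1}{14} \cdot \frac{1}{19} \left(5 + 2744 + 70 + 1176\right) 71 = - 192 \cdot \frac{1}{14} \cdot \frac{1}{19} \cdot 3995 \cdot 71 = \left(-192\right) \frac{3995}{266} \cdot 71 = \left(- \frac{383520}{133}\right) 71 = - \frac{27229920}{133}$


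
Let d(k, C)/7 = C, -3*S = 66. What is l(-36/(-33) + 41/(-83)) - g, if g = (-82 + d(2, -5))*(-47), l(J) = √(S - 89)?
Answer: -5499 + I*√111 ≈ -5499.0 + 10.536*I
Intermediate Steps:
S = -22 (S = -⅓*66 = -22)
d(k, C) = 7*C
l(J) = I*√111 (l(J) = √(-22 - 89) = √(-111) = I*√111)
g = 5499 (g = (-82 + 7*(-5))*(-47) = (-82 - 35)*(-47) = -117*(-47) = 5499)
l(-36/(-33) + 41/(-83)) - g = I*√111 - 1*5499 = I*√111 - 5499 = -5499 + I*√111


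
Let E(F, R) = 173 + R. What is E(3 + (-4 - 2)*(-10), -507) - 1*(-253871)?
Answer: 253537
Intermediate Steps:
E(3 + (-4 - 2)*(-10), -507) - 1*(-253871) = (173 - 507) - 1*(-253871) = -334 + 253871 = 253537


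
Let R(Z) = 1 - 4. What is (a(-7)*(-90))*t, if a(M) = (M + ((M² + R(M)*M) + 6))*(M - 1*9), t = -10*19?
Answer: -18878400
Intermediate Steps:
R(Z) = -3
t = -190
a(M) = (-9 + M)*(6 + M² - 2*M) (a(M) = (M + ((M² - 3*M) + 6))*(M - 1*9) = (M + (6 + M² - 3*M))*(M - 9) = (6 + M² - 2*M)*(-9 + M) = (-9 + M)*(6 + M² - 2*M))
(a(-7)*(-90))*t = ((-54 + (-7)³ - 11*(-7)² + 24*(-7))*(-90))*(-190) = ((-54 - 343 - 11*49 - 168)*(-90))*(-190) = ((-54 - 343 - 539 - 168)*(-90))*(-190) = -1104*(-90)*(-190) = 99360*(-190) = -18878400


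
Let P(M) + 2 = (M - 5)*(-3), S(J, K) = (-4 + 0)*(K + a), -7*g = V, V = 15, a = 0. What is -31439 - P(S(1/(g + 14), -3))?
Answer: -31416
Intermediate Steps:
g = -15/7 (g = -1/7*15 = -15/7 ≈ -2.1429)
S(J, K) = -4*K (S(J, K) = (-4 + 0)*(K + 0) = -4*K)
P(M) = 13 - 3*M (P(M) = -2 + (M - 5)*(-3) = -2 + (-5 + M)*(-3) = -2 + (15 - 3*M) = 13 - 3*M)
-31439 - P(S(1/(g + 14), -3)) = -31439 - (13 - (-12)*(-3)) = -31439 - (13 - 3*12) = -31439 - (13 - 36) = -31439 - 1*(-23) = -31439 + 23 = -31416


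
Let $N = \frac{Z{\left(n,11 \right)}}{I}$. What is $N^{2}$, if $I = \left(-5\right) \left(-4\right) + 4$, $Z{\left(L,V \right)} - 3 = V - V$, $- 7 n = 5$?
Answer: $\frac{1}{64} \approx 0.015625$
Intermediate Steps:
$n = - \frac{5}{7}$ ($n = \left(- \frac{1}{7}\right) 5 = - \frac{5}{7} \approx -0.71429$)
$Z{\left(L,V \right)} = 3$ ($Z{\left(L,V \right)} = 3 + \left(V - V\right) = 3 + 0 = 3$)
$I = 24$ ($I = 20 + 4 = 24$)
$N = \frac{1}{8}$ ($N = \frac{3}{24} = 3 \cdot \frac{1}{24} = \frac{1}{8} \approx 0.125$)
$N^{2} = \left(\frac{1}{8}\right)^{2} = \frac{1}{64}$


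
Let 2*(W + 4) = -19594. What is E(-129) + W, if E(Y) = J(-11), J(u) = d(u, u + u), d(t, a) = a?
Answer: -9823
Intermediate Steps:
J(u) = 2*u (J(u) = u + u = 2*u)
E(Y) = -22 (E(Y) = 2*(-11) = -22)
W = -9801 (W = -4 + (½)*(-19594) = -4 - 9797 = -9801)
E(-129) + W = -22 - 9801 = -9823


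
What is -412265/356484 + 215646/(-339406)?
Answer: -108399781627/60496404252 ≈ -1.7918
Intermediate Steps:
-412265/356484 + 215646/(-339406) = -412265*1/356484 + 215646*(-1/339406) = -412265/356484 - 107823/169703 = -108399781627/60496404252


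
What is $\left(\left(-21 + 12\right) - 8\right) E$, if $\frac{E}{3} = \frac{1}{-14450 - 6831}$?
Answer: $\frac{51}{21281} \approx 0.0023965$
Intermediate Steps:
$E = - \frac{3}{21281}$ ($E = \frac{3}{-14450 - 6831} = \frac{3}{-21281} = 3 \left(- \frac{1}{21281}\right) = - \frac{3}{21281} \approx -0.00014097$)
$\left(\left(-21 + 12\right) - 8\right) E = \left(\left(-21 + 12\right) - 8\right) \left(- \frac{3}{21281}\right) = \left(-9 - 8\right) \left(- \frac{3}{21281}\right) = \left(-17\right) \left(- \frac{3}{21281}\right) = \frac{51}{21281}$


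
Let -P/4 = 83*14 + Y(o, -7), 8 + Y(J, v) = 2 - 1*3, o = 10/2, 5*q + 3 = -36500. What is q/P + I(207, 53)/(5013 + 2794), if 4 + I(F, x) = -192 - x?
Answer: 279236981/180029420 ≈ 1.5511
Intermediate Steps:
q = -36503/5 (q = -3/5 + (1/5)*(-36500) = -3/5 - 7300 = -36503/5 ≈ -7300.6)
I(F, x) = -196 - x (I(F, x) = -4 + (-192 - x) = -196 - x)
o = 5 (o = 10*(1/2) = 5)
Y(J, v) = -9 (Y(J, v) = -8 + (2 - 1*3) = -8 + (2 - 3) = -8 - 1 = -9)
P = -4612 (P = -4*(83*14 - 9) = -4*(1162 - 9) = -4*1153 = -4612)
q/P + I(207, 53)/(5013 + 2794) = -36503/5/(-4612) + (-196 - 1*53)/(5013 + 2794) = -36503/5*(-1/4612) + (-196 - 53)/7807 = 36503/23060 - 249*1/7807 = 36503/23060 - 249/7807 = 279236981/180029420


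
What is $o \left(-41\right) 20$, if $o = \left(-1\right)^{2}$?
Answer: $-820$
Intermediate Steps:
$o = 1$
$o \left(-41\right) 20 = 1 \left(-41\right) 20 = \left(-41\right) 20 = -820$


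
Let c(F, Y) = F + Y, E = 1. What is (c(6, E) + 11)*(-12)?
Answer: -216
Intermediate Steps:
(c(6, E) + 11)*(-12) = ((6 + 1) + 11)*(-12) = (7 + 11)*(-12) = 18*(-12) = -216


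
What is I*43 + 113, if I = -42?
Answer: -1693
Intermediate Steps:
I*43 + 113 = -42*43 + 113 = -1806 + 113 = -1693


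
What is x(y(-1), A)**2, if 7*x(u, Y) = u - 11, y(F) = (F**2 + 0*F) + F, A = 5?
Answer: 121/49 ≈ 2.4694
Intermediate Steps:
y(F) = F + F**2 (y(F) = (F**2 + 0) + F = F**2 + F = F + F**2)
x(u, Y) = -11/7 + u/7 (x(u, Y) = (u - 11)/7 = (-11 + u)/7 = -11/7 + u/7)
x(y(-1), A)**2 = (-11/7 + (-(1 - 1))/7)**2 = (-11/7 + (-1*0)/7)**2 = (-11/7 + (1/7)*0)**2 = (-11/7 + 0)**2 = (-11/7)**2 = 121/49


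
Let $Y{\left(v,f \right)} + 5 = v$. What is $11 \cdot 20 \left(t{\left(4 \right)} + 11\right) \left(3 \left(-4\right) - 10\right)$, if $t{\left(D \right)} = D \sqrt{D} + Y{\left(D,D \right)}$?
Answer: $-87120$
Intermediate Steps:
$Y{\left(v,f \right)} = -5 + v$
$t{\left(D \right)} = -5 + D + D^{\frac{3}{2}}$ ($t{\left(D \right)} = D \sqrt{D} + \left(-5 + D\right) = D^{\frac{3}{2}} + \left(-5 + D\right) = -5 + D + D^{\frac{3}{2}}$)
$11 \cdot 20 \left(t{\left(4 \right)} + 11\right) \left(3 \left(-4\right) - 10\right) = 11 \cdot 20 \left(\left(-5 + 4 + 4^{\frac{3}{2}}\right) + 11\right) \left(3 \left(-4\right) - 10\right) = 220 \left(\left(-5 + 4 + 8\right) + 11\right) \left(-12 - 10\right) = 220 \left(7 + 11\right) \left(-22\right) = 220 \cdot 18 \left(-22\right) = 220 \left(-396\right) = -87120$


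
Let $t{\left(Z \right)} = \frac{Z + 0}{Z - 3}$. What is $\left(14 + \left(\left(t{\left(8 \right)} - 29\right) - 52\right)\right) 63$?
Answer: $- \frac{20601}{5} \approx -4120.2$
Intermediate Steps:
$t{\left(Z \right)} = \frac{Z}{-3 + Z}$
$\left(14 + \left(\left(t{\left(8 \right)} - 29\right) - 52\right)\right) 63 = \left(14 - \left(81 - \frac{8}{-3 + 8}\right)\right) 63 = \left(14 - \left(81 - \frac{8}{5}\right)\right) 63 = \left(14 + \left(\left(8 \cdot \frac{1}{5} - 29\right) - 52\right)\right) 63 = \left(14 + \left(\left(\frac{8}{5} - 29\right) - 52\right)\right) 63 = \left(14 - \frac{397}{5}\right) 63 = \left(- \frac{327}{5}\right) 63 = - \frac{20601}{5}$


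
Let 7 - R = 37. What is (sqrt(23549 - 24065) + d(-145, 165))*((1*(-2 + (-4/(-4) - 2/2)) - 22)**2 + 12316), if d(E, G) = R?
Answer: -386760 + 25784*I*sqrt(129) ≈ -3.8676e+5 + 2.9285e+5*I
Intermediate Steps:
R = -30 (R = 7 - 1*37 = 7 - 37 = -30)
d(E, G) = -30
(sqrt(23549 - 24065) + d(-145, 165))*((1*(-2 + (-4/(-4) - 2/2)) - 22)**2 + 12316) = (sqrt(23549 - 24065) - 30)*((1*(-2 + (-4/(-4) - 2/2)) - 22)**2 + 12316) = (sqrt(-516) - 30)*((1*(-2 + (-4*(-1/4) - 2*1/2)) - 22)**2 + 12316) = (2*I*sqrt(129) - 30)*((1*(-2 + (1 - 1)) - 22)**2 + 12316) = (-30 + 2*I*sqrt(129))*((1*(-2 + 0) - 22)**2 + 12316) = (-30 + 2*I*sqrt(129))*((1*(-2) - 22)**2 + 12316) = (-30 + 2*I*sqrt(129))*((-2 - 22)**2 + 12316) = (-30 + 2*I*sqrt(129))*((-24)**2 + 12316) = (-30 + 2*I*sqrt(129))*(576 + 12316) = (-30 + 2*I*sqrt(129))*12892 = -386760 + 25784*I*sqrt(129)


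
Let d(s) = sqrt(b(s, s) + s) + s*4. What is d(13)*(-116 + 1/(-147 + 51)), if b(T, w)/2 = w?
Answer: -144781/24 - 11137*sqrt(39)/96 ≈ -6757.0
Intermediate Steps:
b(T, w) = 2*w
d(s) = 4*s + sqrt(3)*sqrt(s) (d(s) = sqrt(2*s + s) + s*4 = sqrt(3*s) + 4*s = sqrt(3)*sqrt(s) + 4*s = 4*s + sqrt(3)*sqrt(s))
d(13)*(-116 + 1/(-147 + 51)) = (4*13 + sqrt(3)*sqrt(13))*(-116 + 1/(-147 + 51)) = (52 + sqrt(39))*(-116 + 1/(-96)) = (52 + sqrt(39))*(-116 - 1/96) = (52 + sqrt(39))*(-11137/96) = -144781/24 - 11137*sqrt(39)/96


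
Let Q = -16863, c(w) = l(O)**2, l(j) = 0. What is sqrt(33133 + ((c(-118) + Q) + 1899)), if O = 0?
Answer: sqrt(18169) ≈ 134.79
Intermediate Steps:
c(w) = 0 (c(w) = 0**2 = 0)
sqrt(33133 + ((c(-118) + Q) + 1899)) = sqrt(33133 + ((0 - 16863) + 1899)) = sqrt(33133 + (-16863 + 1899)) = sqrt(33133 - 14964) = sqrt(18169)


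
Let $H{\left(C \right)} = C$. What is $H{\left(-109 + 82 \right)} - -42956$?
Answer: $42929$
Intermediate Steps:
$H{\left(-109 + 82 \right)} - -42956 = \left(-109 + 82\right) - -42956 = -27 + 42956 = 42929$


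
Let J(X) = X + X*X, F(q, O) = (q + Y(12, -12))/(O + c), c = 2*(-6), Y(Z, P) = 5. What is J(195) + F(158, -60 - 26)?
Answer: 3745397/98 ≈ 38218.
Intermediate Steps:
c = -12
F(q, O) = (5 + q)/(-12 + O) (F(q, O) = (q + 5)/(O - 12) = (5 + q)/(-12 + O))
J(X) = X + X²
J(195) + F(158, -60 - 26) = 195*(1 + 195) + (5 + 158)/(-12 + (-60 - 26)) = 195*196 + 163/(-12 - 86) = 38220 + 163/(-98) = 38220 - 1/98*163 = 38220 - 163/98 = 3745397/98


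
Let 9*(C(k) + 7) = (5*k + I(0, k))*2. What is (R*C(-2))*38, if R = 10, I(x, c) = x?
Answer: -31540/9 ≈ -3504.4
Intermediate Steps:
C(k) = -7 + 10*k/9 (C(k) = -7 + ((5*k + 0)*2)/9 = -7 + ((5*k)*2)/9 = -7 + (10*k)/9 = -7 + 10*k/9)
(R*C(-2))*38 = (10*(-7 + (10/9)*(-2)))*38 = (10*(-7 - 20/9))*38 = (10*(-83/9))*38 = -830/9*38 = -31540/9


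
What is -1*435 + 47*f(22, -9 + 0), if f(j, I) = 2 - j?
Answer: -1375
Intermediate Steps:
-1*435 + 47*f(22, -9 + 0) = -1*435 + 47*(2 - 1*22) = -435 + 47*(2 - 22) = -435 + 47*(-20) = -435 - 940 = -1375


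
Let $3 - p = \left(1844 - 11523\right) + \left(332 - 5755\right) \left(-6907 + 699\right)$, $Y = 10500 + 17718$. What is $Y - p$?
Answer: $33684520$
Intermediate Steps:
$Y = 28218$
$p = -33656302$ ($p = 3 - \left(\left(1844 - 11523\right) + \left(332 - 5755\right) \left(-6907 + 699\right)\right) = 3 - \left(-9679 - -33665984\right) = 3 - \left(-9679 + 33665984\right) = 3 - 33656305 = -33656302$)
$Y - p = 28218 - -33656302 = 28218 + 33656302 = 33684520$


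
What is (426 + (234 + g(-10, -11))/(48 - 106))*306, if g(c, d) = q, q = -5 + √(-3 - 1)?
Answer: 3745287/29 - 306*I/29 ≈ 1.2915e+5 - 10.552*I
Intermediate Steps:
q = -5 + 2*I (q = -5 + √(-4) = -5 + 2*I ≈ -5.0 + 2.0*I)
g(c, d) = -5 + 2*I
(426 + (234 + g(-10, -11))/(48 - 106))*306 = (426 + (234 + (-5 + 2*I))/(48 - 106))*306 = (426 + (229 + 2*I)/(-58))*306 = (426 + (229 + 2*I)*(-1/58))*306 = (426 + (-229/58 - I/29))*306 = (24479/58 - I/29)*306 = 3745287/29 - 306*I/29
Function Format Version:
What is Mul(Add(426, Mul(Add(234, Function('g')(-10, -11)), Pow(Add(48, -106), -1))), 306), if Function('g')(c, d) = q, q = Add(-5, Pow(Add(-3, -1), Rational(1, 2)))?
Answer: Add(Rational(3745287, 29), Mul(Rational(-306, 29), I)) ≈ Add(1.2915e+5, Mul(-10.552, I))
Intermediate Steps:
q = Add(-5, Mul(2, I)) (q = Add(-5, Pow(-4, Rational(1, 2))) = Add(-5, Mul(2, I)) ≈ Add(-5.0000, Mul(2.0000, I)))
Function('g')(c, d) = Add(-5, Mul(2, I))
Mul(Add(426, Mul(Add(234, Function('g')(-10, -11)), Pow(Add(48, -106), -1))), 306) = Mul(Add(426, Mul(Add(234, Add(-5, Mul(2, I))), Pow(Add(48, -106), -1))), 306) = Mul(Add(426, Mul(Add(229, Mul(2, I)), Pow(-58, -1))), 306) = Mul(Add(426, Mul(Add(229, Mul(2, I)), Rational(-1, 58))), 306) = Mul(Add(426, Add(Rational(-229, 58), Mul(Rational(-1, 29), I))), 306) = Mul(Add(Rational(24479, 58), Mul(Rational(-1, 29), I)), 306) = Add(Rational(3745287, 29), Mul(Rational(-306, 29), I))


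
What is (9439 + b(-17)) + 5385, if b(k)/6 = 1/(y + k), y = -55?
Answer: 177887/12 ≈ 14824.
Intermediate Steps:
b(k) = 6/(-55 + k)
(9439 + b(-17)) + 5385 = (9439 + 6/(-55 - 17)) + 5385 = (9439 + 6/(-72)) + 5385 = (9439 + 6*(-1/72)) + 5385 = (9439 - 1/12) + 5385 = 113267/12 + 5385 = 177887/12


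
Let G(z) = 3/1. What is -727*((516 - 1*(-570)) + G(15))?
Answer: -791703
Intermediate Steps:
G(z) = 3 (G(z) = 3*1 = 3)
-727*((516 - 1*(-570)) + G(15)) = -727*((516 - 1*(-570)) + 3) = -727*((516 + 570) + 3) = -727*(1086 + 3) = -727*1089 = -791703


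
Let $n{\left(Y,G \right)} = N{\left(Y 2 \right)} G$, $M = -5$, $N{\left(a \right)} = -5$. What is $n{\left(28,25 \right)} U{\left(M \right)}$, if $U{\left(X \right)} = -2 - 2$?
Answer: $500$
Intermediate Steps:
$n{\left(Y,G \right)} = - 5 G$
$U{\left(X \right)} = -4$ ($U{\left(X \right)} = -2 - 2 = -4$)
$n{\left(28,25 \right)} U{\left(M \right)} = \left(-5\right) 25 \left(-4\right) = \left(-125\right) \left(-4\right) = 500$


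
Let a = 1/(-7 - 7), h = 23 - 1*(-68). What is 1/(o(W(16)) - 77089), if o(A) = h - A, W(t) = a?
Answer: -14/1077971 ≈ -1.2987e-5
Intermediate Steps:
h = 91 (h = 23 + 68 = 91)
a = -1/14 (a = 1/(-14) = -1/14 ≈ -0.071429)
W(t) = -1/14
o(A) = 91 - A
1/(o(W(16)) - 77089) = 1/((91 - 1*(-1/14)) - 77089) = 1/((91 + 1/14) - 77089) = 1/(1275/14 - 77089) = 1/(-1077971/14) = -14/1077971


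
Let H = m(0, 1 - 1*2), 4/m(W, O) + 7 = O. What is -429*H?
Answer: 429/2 ≈ 214.50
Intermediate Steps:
m(W, O) = 4/(-7 + O)
H = -1/2 (H = 4/(-7 + (1 - 1*2)) = 4/(-7 + (1 - 2)) = 4/(-7 - 1) = 4/(-8) = 4*(-1/8) = -1/2 ≈ -0.50000)
-429*H = -429*(-1/2) = 429/2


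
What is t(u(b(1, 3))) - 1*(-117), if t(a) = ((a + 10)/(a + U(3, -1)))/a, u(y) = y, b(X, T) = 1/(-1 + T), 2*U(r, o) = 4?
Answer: 627/5 ≈ 125.40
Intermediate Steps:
U(r, o) = 2 (U(r, o) = (½)*4 = 2)
t(a) = (10 + a)/(a*(2 + a)) (t(a) = ((a + 10)/(a + 2))/a = ((10 + a)/(2 + a))/a = (10 + a)/(a*(2 + a)))
t(u(b(1, 3))) - 1*(-117) = (10 + 1/(-1 + 3))/((1/(-1 + 3))*(2 + 1/(-1 + 3))) - 1*(-117) = (10 + 1/2)/((1/2)*(2 + 1/2)) + 117 = (10 + ½)/((½)*(2 + ½)) + 117 = 2*(21/2)/(5/2) + 117 = 2*(⅖)*(21/2) + 117 = 42/5 + 117 = 627/5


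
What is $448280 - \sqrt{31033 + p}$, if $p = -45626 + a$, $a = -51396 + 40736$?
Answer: $448280 - i \sqrt{25253} \approx 4.4828 \cdot 10^{5} - 158.91 i$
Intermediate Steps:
$a = -10660$
$p = -56286$ ($p = -45626 - 10660 = -56286$)
$448280 - \sqrt{31033 + p} = 448280 - \sqrt{31033 - 56286} = 448280 - \sqrt{-25253} = 448280 - i \sqrt{25253}$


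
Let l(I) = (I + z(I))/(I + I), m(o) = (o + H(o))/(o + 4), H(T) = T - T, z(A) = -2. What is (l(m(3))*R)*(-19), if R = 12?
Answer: 418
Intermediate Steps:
H(T) = 0
m(o) = o/(4 + o) (m(o) = (o + 0)/(o + 4) = o/(4 + o))
l(I) = (-2 + I)/(2*I) (l(I) = (I - 2)/(I + I) = (-2 + I)/((2*I)) = (-2 + I)*(1/(2*I)) = (-2 + I)/(2*I))
(l(m(3))*R)*(-19) = (((-2 + 3/(4 + 3))/(2*((3/(4 + 3)))))*12)*(-19) = (((-2 + 3/7)/(2*((3/7))))*12)*(-19) = (((-2 + 3*(⅐))/(2*((3*(⅐)))))*12)*(-19) = (((-2 + 3/7)/(2*(3/7)))*12)*(-19) = (((½)*(7/3)*(-11/7))*12)*(-19) = -11/6*12*(-19) = -22*(-19) = 418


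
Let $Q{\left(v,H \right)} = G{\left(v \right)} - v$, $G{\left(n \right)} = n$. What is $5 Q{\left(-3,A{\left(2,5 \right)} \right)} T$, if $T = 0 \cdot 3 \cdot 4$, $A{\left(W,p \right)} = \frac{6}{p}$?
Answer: $0$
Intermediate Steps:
$Q{\left(v,H \right)} = 0$ ($Q{\left(v,H \right)} = v - v = 0$)
$T = 0$ ($T = 0 \cdot 4 = 0$)
$5 Q{\left(-3,A{\left(2,5 \right)} \right)} T = 5 \cdot 0 \cdot 0 = 0 \cdot 0 = 0$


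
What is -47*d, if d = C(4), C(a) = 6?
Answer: -282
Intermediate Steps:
d = 6
-47*d = -47*6 = -282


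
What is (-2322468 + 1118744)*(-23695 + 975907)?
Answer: -1146200437488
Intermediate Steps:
(-2322468 + 1118744)*(-23695 + 975907) = -1203724*952212 = -1146200437488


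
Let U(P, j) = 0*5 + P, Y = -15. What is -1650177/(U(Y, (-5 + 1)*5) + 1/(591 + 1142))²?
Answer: -4955958432153/675688036 ≈ -7334.7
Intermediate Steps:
U(P, j) = P (U(P, j) = 0 + P = P)
-1650177/(U(Y, (-5 + 1)*5) + 1/(591 + 1142))² = -1650177/(-15 + 1/(591 + 1142))² = -1650177/(-15 + 1/1733)² = -1650177/((-25994/1733)²) = -1650177/675688036/3003289 = -1650177*3003289/675688036 = -4955958432153/675688036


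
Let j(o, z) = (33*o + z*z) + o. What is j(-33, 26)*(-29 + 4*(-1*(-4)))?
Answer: 5798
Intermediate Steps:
j(o, z) = z**2 + 34*o (j(o, z) = (33*o + z**2) + o = (z**2 + 33*o) + o = z**2 + 34*o)
j(-33, 26)*(-29 + 4*(-1*(-4))) = (26**2 + 34*(-33))*(-29 + 4*(-1*(-4))) = (676 - 1122)*(-29 + 4*4) = -446*(-29 + 16) = -446*(-13) = 5798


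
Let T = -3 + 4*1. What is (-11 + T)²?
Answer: 100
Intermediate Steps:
T = 1 (T = -3 + 4 = 1)
(-11 + T)² = (-11 + 1)² = (-10)² = 100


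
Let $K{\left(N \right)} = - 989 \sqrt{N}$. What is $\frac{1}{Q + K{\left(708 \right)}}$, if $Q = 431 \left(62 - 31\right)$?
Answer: $- \frac{13361}{513993347} - \frac{1978 \sqrt{177}}{513993347} \approx -7.7193 \cdot 10^{-5}$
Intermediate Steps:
$Q = 13361$ ($Q = 431 \cdot 31 = 13361$)
$\frac{1}{Q + K{\left(708 \right)}} = \frac{1}{13361 - 989 \sqrt{708}} = \frac{1}{13361 - 989 \cdot 2 \sqrt{177}} = \frac{1}{13361 - 1978 \sqrt{177}}$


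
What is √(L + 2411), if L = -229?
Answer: √2182 ≈ 46.712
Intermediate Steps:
√(L + 2411) = √(-229 + 2411) = √2182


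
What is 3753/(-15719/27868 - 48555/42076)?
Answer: -550083762738/251815423 ≈ -2184.5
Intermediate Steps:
3753/(-15719/27868 - 48555/42076) = 3753/(-251815423/146571746) = 3753*(-146571746/251815423) = -550083762738/251815423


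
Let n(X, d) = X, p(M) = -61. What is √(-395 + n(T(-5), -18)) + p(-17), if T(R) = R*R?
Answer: -61 + I*√370 ≈ -61.0 + 19.235*I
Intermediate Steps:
T(R) = R²
√(-395 + n(T(-5), -18)) + p(-17) = √(-395 + (-5)²) - 61 = √(-395 + 25) - 61 = √(-370) - 61 = I*√370 - 61 = -61 + I*√370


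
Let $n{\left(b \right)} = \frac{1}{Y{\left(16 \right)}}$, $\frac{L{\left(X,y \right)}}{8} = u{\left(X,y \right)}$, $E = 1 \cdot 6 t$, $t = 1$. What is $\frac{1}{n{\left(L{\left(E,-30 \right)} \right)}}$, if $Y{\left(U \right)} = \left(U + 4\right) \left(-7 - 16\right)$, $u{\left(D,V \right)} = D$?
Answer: $-460$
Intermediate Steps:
$E = 6$ ($E = 1 \cdot 6 \cdot 1 = 6 \cdot 1 = 6$)
$L{\left(X,y \right)} = 8 X$
$Y{\left(U \right)} = -92 - 23 U$ ($Y{\left(U \right)} = \left(4 + U\right) \left(-23\right) = -92 - 23 U$)
$n{\left(b \right)} = - \frac{1}{460}$ ($n{\left(b \right)} = \frac{1}{-92 - 368} = \frac{1}{-460} = - \frac{1}{460}$)
$\frac{1}{n{\left(L{\left(E,-30 \right)} \right)}} = \frac{1}{- \frac{1}{460}} = -460$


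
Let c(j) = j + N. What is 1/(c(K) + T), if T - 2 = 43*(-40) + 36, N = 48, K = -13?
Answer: -1/1647 ≈ -0.00060716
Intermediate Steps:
c(j) = 48 + j (c(j) = j + 48 = 48 + j)
T = -1682 (T = 2 + (43*(-40) + 36) = 2 + (-1720 + 36) = 2 - 1684 = -1682)
1/(c(K) + T) = 1/((48 - 13) - 1682) = 1/(35 - 1682) = 1/(-1647) = -1/1647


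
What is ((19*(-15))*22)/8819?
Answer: -6270/8819 ≈ -0.71097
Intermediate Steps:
((19*(-15))*22)/8819 = -285*22*(1/8819) = -6270*1/8819 = -6270/8819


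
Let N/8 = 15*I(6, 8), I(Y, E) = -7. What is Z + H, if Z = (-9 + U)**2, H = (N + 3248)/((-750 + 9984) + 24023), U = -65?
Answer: 26016820/4751 ≈ 5476.1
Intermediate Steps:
N = -840 (N = 8*(15*(-7)) = 8*(-105) = -840)
H = 344/4751 (H = (-840 + 3248)/((-750 + 9984) + 24023) = 2408/(9234 + 24023) = 2408/33257 = 2408*(1/33257) = 344/4751 ≈ 0.072406)
Z = 5476 (Z = (-9 - 65)**2 = (-74)**2 = 5476)
Z + H = 5476 + 344/4751 = 26016820/4751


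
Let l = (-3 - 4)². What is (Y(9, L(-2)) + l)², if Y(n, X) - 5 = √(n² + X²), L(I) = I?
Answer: (54 + √85)² ≈ 3996.7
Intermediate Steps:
l = 49 (l = (-7)² = 49)
Y(n, X) = 5 + √(X² + n²) (Y(n, X) = 5 + √(n² + X²) = 5 + √(X² + n²))
(Y(9, L(-2)) + l)² = ((5 + √((-2)² + 9²)) + 49)² = ((5 + √(4 + 81)) + 49)² = ((5 + √85) + 49)² = (54 + √85)²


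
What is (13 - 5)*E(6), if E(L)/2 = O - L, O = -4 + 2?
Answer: -128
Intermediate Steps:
O = -2
E(L) = -4 - 2*L (E(L) = 2*(-2 - L) = -4 - 2*L)
(13 - 5)*E(6) = (13 - 5)*(-4 - 2*6) = 8*(-4 - 12) = 8*(-16) = -128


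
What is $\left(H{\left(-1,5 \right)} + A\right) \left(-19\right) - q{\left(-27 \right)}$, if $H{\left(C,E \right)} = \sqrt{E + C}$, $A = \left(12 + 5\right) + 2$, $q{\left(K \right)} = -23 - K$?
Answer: $-403$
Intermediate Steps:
$A = 19$ ($A = 17 + 2 = 19$)
$H{\left(C,E \right)} = \sqrt{C + E}$
$\left(H{\left(-1,5 \right)} + A\right) \left(-19\right) - q{\left(-27 \right)} = \left(\sqrt{-1 + 5} + 19\right) \left(-19\right) - \left(-23 - -27\right) = \left(\sqrt{4} + 19\right) \left(-19\right) - \left(-23 + 27\right) = \left(2 + 19\right) \left(-19\right) - 4 = 21 \left(-19\right) - 4 = -399 - 4 = -403$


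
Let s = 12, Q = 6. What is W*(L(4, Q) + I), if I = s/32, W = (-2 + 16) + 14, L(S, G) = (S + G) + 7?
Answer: 973/2 ≈ 486.50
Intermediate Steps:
L(S, G) = 7 + G + S (L(S, G) = (G + S) + 7 = 7 + G + S)
W = 28 (W = 14 + 14 = 28)
I = 3/8 (I = 12/32 = 12*(1/32) = 3/8 ≈ 0.37500)
W*(L(4, Q) + I) = 28*((7 + 6 + 4) + 3/8) = 28*(17 + 3/8) = 28*(139/8) = 973/2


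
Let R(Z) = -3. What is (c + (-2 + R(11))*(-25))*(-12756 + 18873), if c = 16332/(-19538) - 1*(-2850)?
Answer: 177727043253/9769 ≈ 1.8193e+7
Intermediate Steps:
c = 27833484/9769 (c = 16332*(-1/19538) + 2850 = -8166/9769 + 2850 = 27833484/9769 ≈ 2849.2)
(c + (-2 + R(11))*(-25))*(-12756 + 18873) = (27833484/9769 + (-2 - 3)*(-25))*(-12756 + 18873) = (27833484/9769 - 5*(-25))*6117 = (27833484/9769 + 125)*6117 = (29054609/9769)*6117 = 177727043253/9769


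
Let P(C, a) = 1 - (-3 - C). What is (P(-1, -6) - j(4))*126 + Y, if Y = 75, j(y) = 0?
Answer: 453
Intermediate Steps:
P(C, a) = 4 + C (P(C, a) = 1 + (3 + C) = 4 + C)
(P(-1, -6) - j(4))*126 + Y = ((4 - 1) - 1*0)*126 + 75 = (3 + 0)*126 + 75 = 3*126 + 75 = 378 + 75 = 453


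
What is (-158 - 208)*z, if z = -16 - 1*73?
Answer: 32574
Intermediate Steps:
z = -89 (z = -16 - 73 = -89)
(-158 - 208)*z = (-158 - 208)*(-89) = -366*(-89) = 32574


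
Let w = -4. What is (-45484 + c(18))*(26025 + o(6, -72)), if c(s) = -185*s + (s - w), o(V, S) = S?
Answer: -1266298776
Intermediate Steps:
c(s) = 4 - 184*s (c(s) = -185*s + (s - 1*(-4)) = -185*s + (s + 4) = -185*s + (4 + s) = 4 - 184*s)
(-45484 + c(18))*(26025 + o(6, -72)) = (-45484 + (4 - 184*18))*(26025 - 72) = (-45484 + (4 - 3312))*25953 = (-45484 - 3308)*25953 = -48792*25953 = -1266298776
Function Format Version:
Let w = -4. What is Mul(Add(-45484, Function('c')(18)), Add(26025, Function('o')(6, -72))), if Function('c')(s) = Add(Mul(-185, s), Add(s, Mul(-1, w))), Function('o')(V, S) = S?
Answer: -1266298776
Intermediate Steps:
Function('c')(s) = Add(4, Mul(-184, s)) (Function('c')(s) = Add(Mul(-185, s), Add(s, Mul(-1, -4))) = Add(Mul(-185, s), Add(s, 4)) = Add(Mul(-185, s), Add(4, s)) = Add(4, Mul(-184, s)))
Mul(Add(-45484, Function('c')(18)), Add(26025, Function('o')(6, -72))) = Mul(Add(-45484, Add(4, Mul(-184, 18))), Add(26025, -72)) = Mul(Add(-45484, Add(4, -3312)), 25953) = Mul(Add(-45484, -3308), 25953) = Mul(-48792, 25953) = -1266298776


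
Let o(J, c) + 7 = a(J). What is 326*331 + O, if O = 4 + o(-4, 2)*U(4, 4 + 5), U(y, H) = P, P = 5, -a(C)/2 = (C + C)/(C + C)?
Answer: 107865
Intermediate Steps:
a(C) = -2 (a(C) = -2*(C + C)/(C + C) = -2*2*C/(2*C) = -2*2*C*1/(2*C) = -2*1 = -2)
o(J, c) = -9 (o(J, c) = -7 - 2 = -9)
U(y, H) = 5
O = -41 (O = 4 - 9*5 = 4 - 45 = -41)
326*331 + O = 326*331 - 41 = 107906 - 41 = 107865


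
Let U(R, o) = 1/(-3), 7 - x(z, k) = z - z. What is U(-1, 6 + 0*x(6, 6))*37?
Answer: -37/3 ≈ -12.333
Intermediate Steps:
x(z, k) = 7 (x(z, k) = 7 - (z - z) = 7 - 1*0 = 7 + 0 = 7)
U(R, o) = -1/3
U(-1, 6 + 0*x(6, 6))*37 = -1/3*37 = -37/3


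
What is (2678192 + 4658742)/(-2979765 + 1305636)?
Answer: -7336934/1674129 ≈ -4.3825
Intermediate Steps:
(2678192 + 4658742)/(-2979765 + 1305636) = 7336934/(-1674129) = 7336934*(-1/1674129) = -7336934/1674129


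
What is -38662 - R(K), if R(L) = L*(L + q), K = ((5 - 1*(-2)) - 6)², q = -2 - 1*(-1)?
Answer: -38662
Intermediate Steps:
q = -1 (q = -2 + 1 = -1)
K = 1 (K = ((5 + 2) - 6)² = (7 - 6)² = 1² = 1)
R(L) = L*(-1 + L) (R(L) = L*(L - 1) = L*(-1 + L))
-38662 - R(K) = -38662 - (-1 + 1) = -38662 - 0 = -38662 - 1*0 = -38662 + 0 = -38662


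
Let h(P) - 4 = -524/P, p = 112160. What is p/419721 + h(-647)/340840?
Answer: 3091902461069/11569791943635 ≈ 0.26724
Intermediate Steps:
h(P) = 4 - 524/P
p/419721 + h(-647)/340840 = 112160/419721 + (4 - 524/(-647))/340840 = 112160*(1/419721) + (4 - 524*(-1/647))*(1/340840) = 112160/419721 + (4 + 524/647)*(1/340840) = 112160/419721 + (3112/647)*(1/340840) = 112160/419721 + 389/27565435 = 3091902461069/11569791943635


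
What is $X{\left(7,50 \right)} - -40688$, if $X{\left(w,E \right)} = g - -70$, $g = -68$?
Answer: $40690$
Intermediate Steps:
$X{\left(w,E \right)} = 2$ ($X{\left(w,E \right)} = -68 - -70 = -68 + 70 = 2$)
$X{\left(7,50 \right)} - -40688 = 2 - -40688 = 2 + 40688 = 40690$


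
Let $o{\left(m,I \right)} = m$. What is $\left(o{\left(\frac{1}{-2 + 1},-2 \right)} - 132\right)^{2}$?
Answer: $17689$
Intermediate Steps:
$\left(o{\left(\frac{1}{-2 + 1},-2 \right)} - 132\right)^{2} = \left(\frac{1}{-2 + 1} - 132\right)^{2} = \left(\frac{1}{-1} - 132\right)^{2} = \left(-1 - 132\right)^{2} = \left(-133\right)^{2} = 17689$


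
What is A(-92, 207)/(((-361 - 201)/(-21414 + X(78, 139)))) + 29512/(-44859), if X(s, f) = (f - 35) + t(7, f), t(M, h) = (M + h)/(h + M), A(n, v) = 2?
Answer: 947607559/12605379 ≈ 75.175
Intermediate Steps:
t(M, h) = 1 (t(M, h) = (M + h)/(M + h) = 1)
X(s, f) = -34 + f (X(s, f) = (f - 35) + 1 = (-35 + f) + 1 = -34 + f)
A(-92, 207)/(((-361 - 201)/(-21414 + X(78, 139)))) + 29512/(-44859) = 2/(((-361 - 201)/(-21414 + (-34 + 139)))) + 29512/(-44859) = 2/((-562/(-21414 + 105))) + 29512*(-1/44859) = 2/((-562/(-21309))) - 29512/44859 = 2/((-562*(-1/21309))) - 29512/44859 = 2/(562/21309) - 29512/44859 = 2*(21309/562) - 29512/44859 = 21309/281 - 29512/44859 = 947607559/12605379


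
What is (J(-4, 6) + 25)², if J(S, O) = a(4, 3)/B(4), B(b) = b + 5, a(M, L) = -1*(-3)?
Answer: 5776/9 ≈ 641.78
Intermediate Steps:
a(M, L) = 3
B(b) = 5 + b
J(S, O) = ⅓ (J(S, O) = 3/(5 + 4) = 3/9 = 3*(⅑) = ⅓)
(J(-4, 6) + 25)² = (⅓ + 25)² = (76/3)² = 5776/9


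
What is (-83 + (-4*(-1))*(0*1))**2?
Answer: 6889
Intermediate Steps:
(-83 + (-4*(-1))*(0*1))**2 = (-83 + 4*0)**2 = (-83 + 0)**2 = (-83)**2 = 6889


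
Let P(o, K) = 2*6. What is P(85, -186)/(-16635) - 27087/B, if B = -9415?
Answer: 30031951/10441235 ≈ 2.8763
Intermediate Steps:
P(o, K) = 12
P(85, -186)/(-16635) - 27087/B = 12/(-16635) - 27087/(-9415) = 12*(-1/16635) - 27087*(-1/9415) = -4/5545 + 27087/9415 = 30031951/10441235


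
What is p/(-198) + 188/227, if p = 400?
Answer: -26788/22473 ≈ -1.1920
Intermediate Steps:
p/(-198) + 188/227 = 400/(-198) + 188/227 = 400*(-1/198) + 188*(1/227) = -200/99 + 188/227 = -26788/22473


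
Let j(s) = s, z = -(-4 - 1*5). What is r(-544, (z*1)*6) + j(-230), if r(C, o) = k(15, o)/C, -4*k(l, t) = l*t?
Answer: -249835/1088 ≈ -229.63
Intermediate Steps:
z = 9 (z = -(-4 - 5) = -1*(-9) = 9)
k(l, t) = -l*t/4
r(C, o) = -15*o/(4*C) (r(C, o) = (-1/4*15*o)/C = (-15*o/4)/C = -15*o/(4*C))
r(-544, (z*1)*6) + j(-230) = -15/4*(9*1)*6/(-544) - 230 = -15/4*9*6*(-1/544) - 230 = -15/4*54*(-1/544) - 230 = 405/1088 - 230 = -249835/1088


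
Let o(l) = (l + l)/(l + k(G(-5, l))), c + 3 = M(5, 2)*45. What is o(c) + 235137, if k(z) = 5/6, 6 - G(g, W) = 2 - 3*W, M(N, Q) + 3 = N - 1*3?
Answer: 66544347/283 ≈ 2.3514e+5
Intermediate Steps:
M(N, Q) = -6 + N (M(N, Q) = -3 + (N - 1*3) = -3 + (N - 3) = -3 + (-3 + N) = -6 + N)
G(g, W) = 4 + 3*W (G(g, W) = 6 - (2 - 3*W) = 6 + (-2 + 3*W) = 4 + 3*W)
k(z) = ⅚ (k(z) = 5*(⅙) = ⅚)
c = -48 (c = -3 + (-6 + 5)*45 = -3 - 1*45 = -3 - 45 = -48)
o(l) = 2*l/(⅚ + l) (o(l) = (l + l)/(l + ⅚) = (2*l)/(⅚ + l) = 2*l/(⅚ + l))
o(c) + 235137 = 12*(-48)/(5 + 6*(-48)) + 235137 = 12*(-48)/(5 - 288) + 235137 = 12*(-48)/(-283) + 235137 = 12*(-48)*(-1/283) + 235137 = 576/283 + 235137 = 66544347/283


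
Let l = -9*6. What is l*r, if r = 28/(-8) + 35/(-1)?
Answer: 2079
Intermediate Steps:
l = -54
r = -77/2 (r = 28*(-⅛) + 35*(-1) = -7/2 - 35 = -77/2 ≈ -38.500)
l*r = -54*(-77/2) = 2079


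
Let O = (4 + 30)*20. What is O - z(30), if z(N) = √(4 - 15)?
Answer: 680 - I*√11 ≈ 680.0 - 3.3166*I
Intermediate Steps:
z(N) = I*√11 (z(N) = √(-11) = I*√11)
O = 680 (O = 34*20 = 680)
O - z(30) = 680 - I*√11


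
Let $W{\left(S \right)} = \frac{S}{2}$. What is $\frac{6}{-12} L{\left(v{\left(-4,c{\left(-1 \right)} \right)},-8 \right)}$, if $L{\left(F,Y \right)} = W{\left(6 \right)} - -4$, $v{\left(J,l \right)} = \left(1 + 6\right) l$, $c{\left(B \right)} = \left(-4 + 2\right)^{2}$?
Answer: $- \frac{7}{2} \approx -3.5$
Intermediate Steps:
$c{\left(B \right)} = 4$ ($c{\left(B \right)} = \left(-2\right)^{2} = 4$)
$W{\left(S \right)} = \frac{S}{2}$ ($W{\left(S \right)} = S \frac{1}{2} = \frac{S}{2}$)
$v{\left(J,l \right)} = 7 l$
$L{\left(F,Y \right)} = 7$ ($L{\left(F,Y \right)} = \frac{1}{2} \cdot 6 - -4 = 3 + 4 = 7$)
$\frac{6}{-12} L{\left(v{\left(-4,c{\left(-1 \right)} \right)},-8 \right)} = \frac{6}{-12} \cdot 7 = 6 \left(- \frac{1}{12}\right) 7 = \left(- \frac{1}{2}\right) 7 = - \frac{7}{2}$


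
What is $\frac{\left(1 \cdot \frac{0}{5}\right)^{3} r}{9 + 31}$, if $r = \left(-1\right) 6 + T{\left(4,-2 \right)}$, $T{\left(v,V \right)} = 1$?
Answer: $0$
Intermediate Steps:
$r = -5$ ($r = \left(-1\right) 6 + 1 = -6 + 1 = -5$)
$\frac{\left(1 \cdot \frac{0}{5}\right)^{3} r}{9 + 31} = \frac{\left(1 \cdot \frac{0}{5}\right)^{3} \left(-5\right)}{9 + 31} = \frac{\left(1 \cdot 0 \cdot \frac{1}{5}\right)^{3} \left(-5\right)}{40} = \left(1 \cdot 0\right)^{3} \left(-5\right) \frac{1}{40} = 0^{3} \left(-5\right) \frac{1}{40} = 0 \left(-5\right) \frac{1}{40} = 0 \cdot \frac{1}{40} = 0$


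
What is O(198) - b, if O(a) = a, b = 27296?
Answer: -27098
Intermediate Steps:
O(198) - b = 198 - 1*27296 = 198 - 27296 = -27098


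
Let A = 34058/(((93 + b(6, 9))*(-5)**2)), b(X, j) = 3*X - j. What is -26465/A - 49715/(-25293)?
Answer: -852611940640/430714497 ≈ -1979.5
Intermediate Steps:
b(X, j) = -j + 3*X
A = 17029/1275 (A = 34058/(((93 + (-1*9 + 3*6))*(-5)**2)) = 34058/(((93 + (-9 + 18))*25)) = 34058/(((93 + 9)*25)) = 34058/((102*25)) = 34058/2550 = 34058*(1/2550) = 17029/1275 ≈ 13.356)
-26465/A - 49715/(-25293) = -26465/17029/1275 - 49715/(-25293) = -26465*1275/17029 - 49715*(-1/25293) = -33742875/17029 + 49715/25293 = -852611940640/430714497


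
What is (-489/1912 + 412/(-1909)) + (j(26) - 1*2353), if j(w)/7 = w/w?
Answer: -8564640013/3650008 ≈ -2346.5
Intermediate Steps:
j(w) = 7 (j(w) = 7*(w/w) = 7*1 = 7)
(-489/1912 + 412/(-1909)) + (j(26) - 1*2353) = (-489/1912 + 412/(-1909)) + (7 - 1*2353) = (-489*1/1912 + 412*(-1/1909)) + (7 - 2353) = (-489/1912 - 412/1909) - 2346 = -1721245/3650008 - 2346 = -8564640013/3650008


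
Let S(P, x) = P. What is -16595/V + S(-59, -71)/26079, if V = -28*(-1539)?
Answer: -145107811/374598756 ≈ -0.38737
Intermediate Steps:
V = 43092
-16595/V + S(-59, -71)/26079 = -16595/43092 - 59/26079 = -145107811/374598756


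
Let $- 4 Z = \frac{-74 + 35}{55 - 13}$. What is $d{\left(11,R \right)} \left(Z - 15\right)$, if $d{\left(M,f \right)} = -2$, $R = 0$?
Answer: $\frac{827}{28} \approx 29.536$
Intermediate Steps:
$Z = \frac{13}{56}$ ($Z = - \frac{\left(-74 + 35\right) \frac{1}{55 - 13}}{4} = - \frac{\left(-39\right) \frac{1}{42}}{4} = \left(- \frac{1}{4}\right) \left(- \frac{13}{14}\right) = \frac{13}{56} \approx 0.23214$)
$d{\left(11,R \right)} \left(Z - 15\right) = - 2 \left(\frac{13}{56} - 15\right) = \left(-2\right) \left(- \frac{827}{56}\right) = \frac{827}{28}$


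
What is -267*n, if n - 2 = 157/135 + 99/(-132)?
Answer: -115967/180 ≈ -644.26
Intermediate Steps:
n = 1303/540 (n = 2 + (157/135 + 99/(-132)) = 2 + (157*(1/135) + 99*(-1/132)) = 2 + (157/135 - ¾) = 2 + 223/540 = 1303/540 ≈ 2.4130)
-267*n = -267*1303/540 = -115967/180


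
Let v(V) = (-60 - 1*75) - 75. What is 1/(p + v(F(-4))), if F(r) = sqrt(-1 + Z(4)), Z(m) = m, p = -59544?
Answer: -1/59754 ≈ -1.6735e-5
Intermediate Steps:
F(r) = sqrt(3) (F(r) = sqrt(-1 + 4) = sqrt(3))
v(V) = -210 (v(V) = (-60 - 75) - 75 = -135 - 75 = -210)
1/(p + v(F(-4))) = 1/(-59544 - 210) = 1/(-59754) = -1/59754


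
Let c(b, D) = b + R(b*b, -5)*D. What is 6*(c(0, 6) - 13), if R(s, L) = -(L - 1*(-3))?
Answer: -6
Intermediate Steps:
R(s, L) = -3 - L (R(s, L) = -(L + 3) = -(3 + L) = -3 - L)
c(b, D) = b + 2*D (c(b, D) = b + (-3 - 1*(-5))*D = b + (-3 + 5)*D = b + 2*D)
6*(c(0, 6) - 13) = 6*((0 + 2*6) - 13) = 6*((0 + 12) - 13) = 6*(12 - 13) = 6*(-1) = -6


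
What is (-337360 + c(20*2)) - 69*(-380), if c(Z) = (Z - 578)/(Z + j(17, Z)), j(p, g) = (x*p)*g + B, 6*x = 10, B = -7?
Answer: -1088680474/3499 ≈ -3.1114e+5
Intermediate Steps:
x = 5/3 (x = (⅙)*10 = 5/3 ≈ 1.6667)
j(p, g) = -7 + 5*g*p/3 (j(p, g) = (5*p/3)*g - 7 = 5*g*p/3 - 7 = -7 + 5*g*p/3)
c(Z) = (-578 + Z)/(-7 + 88*Z/3) (c(Z) = (Z - 578)/(Z + (-7 + (5/3)*Z*17)) = (-578 + Z)/(Z + (-7 + 85*Z/3)) = (-578 + Z)/(-7 + 88*Z/3))
(-337360 + c(20*2)) - 69*(-380) = (-337360 + 3*(-578 + 20*2)/(-21 + 88*(20*2))) - 69*(-380) = (-337360 + 3*(-578 + 40)/(-21 + 88*40)) + 26220 = (-337360 + 3*(-538)/(-21 + 3520)) + 26220 = (-337360 + 3*(-538)/3499) + 26220 = (-337360 + 3*(1/3499)*(-538)) + 26220 = (-337360 - 1614/3499) + 26220 = -1180424254/3499 + 26220 = -1088680474/3499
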